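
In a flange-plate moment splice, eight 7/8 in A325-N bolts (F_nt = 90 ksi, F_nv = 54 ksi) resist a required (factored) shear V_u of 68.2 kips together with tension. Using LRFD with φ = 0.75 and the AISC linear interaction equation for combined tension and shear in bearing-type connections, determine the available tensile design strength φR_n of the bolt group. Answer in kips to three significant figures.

308 kips

A_b = π·0.875²/4 = 0.6013 in²; f_rv = 68.2 / (8 × 0.6013) = 14.18 ksi.
F'_nt = 1.3 F_nt − (F_nt / φF_nv) f_rv = 1.3·90 − (90/(0.75·54))·14.18 = 85.5 ksi, capped at F_nt → F'_nt = 85.5 ksi.
R_n = F'_nt · A_b · n = 85.5 × 0.6013 × 8 = 411.3 kips.
Design strength φR_n = 0.75 × 411.3 = 308 kips.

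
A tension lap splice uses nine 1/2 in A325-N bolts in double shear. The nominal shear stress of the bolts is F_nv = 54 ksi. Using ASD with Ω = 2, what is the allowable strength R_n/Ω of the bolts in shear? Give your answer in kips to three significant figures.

A_b = π × 0.5² / 4 = 0.1963 in².
R_n = F_nv · A_b · n · n_s = 54 × 0.1963 × 9 × 2 = 190.9 kips.
Allowable strength R_n/Ω = 190.9 / 2 = 95.4 kips.

95.4 kips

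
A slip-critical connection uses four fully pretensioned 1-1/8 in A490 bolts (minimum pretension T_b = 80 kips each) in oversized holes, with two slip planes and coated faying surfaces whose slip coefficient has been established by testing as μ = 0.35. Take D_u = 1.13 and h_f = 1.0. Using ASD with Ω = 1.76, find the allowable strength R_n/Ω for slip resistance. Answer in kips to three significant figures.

R_n = μ · D_u · h_f · T_b · n_s · n_b = 0.35 × 1.13 × 1.0 × 80 × 2 × 4 = 253.1 kips.
Allowable strength R_n/Ω = 253.1 / 1.76 = 144 kips.

144 kips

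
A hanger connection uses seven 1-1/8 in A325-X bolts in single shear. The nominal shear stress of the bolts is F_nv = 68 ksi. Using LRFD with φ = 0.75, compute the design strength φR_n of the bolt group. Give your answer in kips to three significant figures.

A_b = π × 1.125² / 4 = 0.994 in².
R_n = F_nv · A_b · n · n_s = 68 × 0.994 × 7 × 1 = 473.2 kips.
Design strength φR_n = 0.75 × 473.2 = 355 kips.

355 kips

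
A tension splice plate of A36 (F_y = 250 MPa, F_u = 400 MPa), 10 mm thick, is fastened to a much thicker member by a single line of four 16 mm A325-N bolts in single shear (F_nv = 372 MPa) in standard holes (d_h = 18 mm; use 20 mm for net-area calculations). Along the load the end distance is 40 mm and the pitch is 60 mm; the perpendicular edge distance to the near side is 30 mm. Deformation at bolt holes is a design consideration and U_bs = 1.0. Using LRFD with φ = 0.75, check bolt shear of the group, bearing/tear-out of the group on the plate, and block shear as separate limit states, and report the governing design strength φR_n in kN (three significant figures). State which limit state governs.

Bolt shear: A_b = π·16²/4 = 201.1 mm²; R_n = 372 × 201.1 × 4 × 1 / 1000 = 299.2 kN → 0.75 × 299.2 = 224 kN.
Bearing: edge l_c = 31, r_n = 148.8 kN; interior l_c = 42, r_n = 153.6 kN; R_n = 148.8 + 3·153.6 = 609.6 kN → 457 kN.
Block shear: A_gv = 2200, A_nv = 1500, A_nt = 200 mm²; R_n = min(0.6F_uA_nv, 0.6F_yA_gv) + U_bs·F_u·A_nt = 410 kN → 308 kN.
Bolt shear governs: 224 kN.

224 kN (bolt shear governs)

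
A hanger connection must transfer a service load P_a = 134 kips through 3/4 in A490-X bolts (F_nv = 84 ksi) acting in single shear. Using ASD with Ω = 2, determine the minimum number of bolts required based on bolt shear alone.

8 bolts

A_b = π·0.75²/4 = 0.4418 in².
Per-bolt allowable strength R_n/Ω = 84 × 0.4418 × 1 / 2 = 18.56 kips.
n ≥ 134 / 18.56 = 7.222 → use 8 bolts.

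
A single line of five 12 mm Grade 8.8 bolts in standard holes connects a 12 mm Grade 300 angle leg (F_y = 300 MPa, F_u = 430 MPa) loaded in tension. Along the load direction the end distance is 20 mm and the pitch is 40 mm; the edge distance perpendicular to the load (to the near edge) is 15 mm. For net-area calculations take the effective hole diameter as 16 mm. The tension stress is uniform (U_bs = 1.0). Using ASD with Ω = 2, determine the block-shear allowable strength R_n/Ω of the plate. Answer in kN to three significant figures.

Shear plane L_v = 20 + 4·40 = 180 mm; A_gv = 180 × 12 = 2160 mm².
A_nv = (180 − 4.5·16) × 12 = 1296 mm².
A_nt = (15 − 0.5·16) × 12 = 84 mm².
0.6 F_u A_nv = 334.4 kN; 0.6 F_y A_gv = 388.8 kN → shear rupture governs the shear term.
R_n = 334.4 + 1.0 × 430 × 84 / 1000 = 370.5 kN.
Allowable strength R_n/Ω = 370.5 / 2 = 185 kN.

185 kN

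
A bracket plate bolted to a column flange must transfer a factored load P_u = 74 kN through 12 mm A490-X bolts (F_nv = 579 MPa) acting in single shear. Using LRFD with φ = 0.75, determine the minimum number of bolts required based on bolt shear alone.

2 bolts

A_b = π·12²/4 = 113.1 mm².
Per-bolt design strength φR_n = 0.75 × 579 × 113.1 × 1 / 1000 = 49.11 kN.
n ≥ 74 / 49.11 = 1.507 → use 2 bolts.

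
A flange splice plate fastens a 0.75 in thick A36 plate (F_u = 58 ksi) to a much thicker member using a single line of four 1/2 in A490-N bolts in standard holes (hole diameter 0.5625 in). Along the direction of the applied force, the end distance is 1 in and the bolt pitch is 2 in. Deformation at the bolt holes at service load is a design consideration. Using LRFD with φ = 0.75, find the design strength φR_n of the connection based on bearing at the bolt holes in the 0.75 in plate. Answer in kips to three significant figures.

146 kips

Per bolt r_n = 1.2 l_c t F_u ≤ 2.4 d t F_u; upper limit = 2.4 × 0.5 × 0.75 × 58 = 52.2 kips.
Edge bolt: l_c = 1 − 0.5625/2 = 0.7188 in → 1.2 × 0.7188 × 0.75 × 58 = 37.52 → r_n = 37.52 kips.
Interior bolts: l_c = 2 − 0.5625 = 1.438 in → 1.2 × 1.438 × 0.75 × 58 = 75.04 → r_n = 52.2 kips.
R_n = 1 × 37.52 + 3 × 52.2 = 194.1 kips.
Design strength φR_n = 0.75 × 194.1 = 146 kips.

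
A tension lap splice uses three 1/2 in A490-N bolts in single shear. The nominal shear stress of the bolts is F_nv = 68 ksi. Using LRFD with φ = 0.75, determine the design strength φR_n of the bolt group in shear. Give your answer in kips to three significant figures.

30 kips

A_b = π × 0.5² / 4 = 0.1963 in².
R_n = F_nv · A_b · n · n_s = 68 × 0.1963 × 3 × 1 = 40.06 kips.
Design strength φR_n = 0.75 × 40.06 = 30 kips.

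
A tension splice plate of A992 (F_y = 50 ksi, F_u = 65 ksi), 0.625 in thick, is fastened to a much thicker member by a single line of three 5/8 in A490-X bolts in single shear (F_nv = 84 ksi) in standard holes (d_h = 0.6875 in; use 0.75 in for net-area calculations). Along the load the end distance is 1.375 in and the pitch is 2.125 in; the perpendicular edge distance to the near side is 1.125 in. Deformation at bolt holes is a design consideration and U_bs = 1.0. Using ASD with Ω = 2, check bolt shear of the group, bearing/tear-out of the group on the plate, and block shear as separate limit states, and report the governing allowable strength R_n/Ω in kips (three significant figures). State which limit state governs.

Bolt shear: A_b = π·0.625²/4 = 0.3068 in²; R_n = 84 × 0.3068 × 3 × 1 = 77.31 kips → 77.31 / 2 = 38.7 kips.
Bearing: edge l_c = 1.031, r_n = 50.27 kips; interior l_c = 1.438, r_n = 60.94 kips; R_n = 50.27 + 2·60.94 = 172.1 kips → 86.1 kips.
Block shear: A_gv = 3.516, A_nv = 2.344, A_nt = 0.4688 in²; R_n = min(0.6F_uA_nv, 0.6F_yA_gv) + U_bs·F_u·A_nt = 121.9 kips → 60.9 kips.
Bolt shear governs: 38.7 kips.

38.7 kips (bolt shear governs)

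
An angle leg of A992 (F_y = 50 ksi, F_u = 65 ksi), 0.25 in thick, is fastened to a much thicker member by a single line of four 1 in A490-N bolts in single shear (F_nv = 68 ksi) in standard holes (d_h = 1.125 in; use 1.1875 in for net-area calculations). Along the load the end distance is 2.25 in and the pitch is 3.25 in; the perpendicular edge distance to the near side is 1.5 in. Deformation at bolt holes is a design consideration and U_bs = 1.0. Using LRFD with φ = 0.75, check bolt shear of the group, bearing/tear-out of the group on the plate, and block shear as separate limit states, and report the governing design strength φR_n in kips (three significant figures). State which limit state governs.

Bolt shear: A_b = π·1²/4 = 0.7854 in²; R_n = 68 × 0.7854 × 4 × 1 = 213.6 kips → 0.75 × 213.6 = 160 kips.
Bearing: edge l_c = 1.688, r_n = 32.91 kips; interior l_c = 2.125, r_n = 39 kips; R_n = 32.91 + 3·39 = 149.9 kips → 112 kips.
Block shear: A_gv = 3, A_nv = 1.961, A_nt = 0.2266 in²; R_n = min(0.6F_uA_nv, 0.6F_yA_gv) + U_bs·F_u·A_nt = 91.2 kips → 68.4 kips.
Block shear governs: 68.4 kips.

68.4 kips (block shear governs)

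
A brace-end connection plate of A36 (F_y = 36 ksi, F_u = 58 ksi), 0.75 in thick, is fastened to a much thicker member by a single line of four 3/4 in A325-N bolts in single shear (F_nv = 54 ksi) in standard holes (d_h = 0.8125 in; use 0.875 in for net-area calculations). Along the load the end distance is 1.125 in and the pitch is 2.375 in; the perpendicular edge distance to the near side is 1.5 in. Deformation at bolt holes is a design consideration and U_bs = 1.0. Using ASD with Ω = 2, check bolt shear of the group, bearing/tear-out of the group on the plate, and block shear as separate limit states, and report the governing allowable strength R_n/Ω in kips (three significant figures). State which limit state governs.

47.7 kips (bolt shear governs)

Bolt shear: A_b = π·0.75²/4 = 0.4418 in²; R_n = 54 × 0.4418 × 4 × 1 = 95.43 kips → 95.43 / 2 = 47.7 kips.
Bearing: edge l_c = 0.7188, r_n = 37.52 kips; interior l_c = 1.562, r_n = 78.3 kips; R_n = 37.52 + 3·78.3 = 272.4 kips → 136 kips.
Block shear: A_gv = 6.188, A_nv = 3.891, A_nt = 0.7969 in²; R_n = min(0.6F_uA_nv, 0.6F_yA_gv) + U_bs·F_u·A_nt = 179.9 kips → 89.9 kips.
Bolt shear governs: 47.7 kips.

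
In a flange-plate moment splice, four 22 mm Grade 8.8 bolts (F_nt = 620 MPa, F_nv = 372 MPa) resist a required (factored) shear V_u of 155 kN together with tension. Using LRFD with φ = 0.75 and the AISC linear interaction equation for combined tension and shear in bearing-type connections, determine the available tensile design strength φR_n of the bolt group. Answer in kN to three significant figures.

661 kN

A_b = π·22²/4 = 380.1 mm²; f_rv = 155 × 1000 / (4 × 380.1) = 101.9 MPa.
F'_nt = 1.3 F_nt − (F_nt / φF_nv) f_rv = 1.3·620 − (620/(0.75·372))·101.9 = 579.5 MPa, capped at F_nt → F'_nt = 579.5 MPa.
R_n = F'_nt · A_b · n = 579.5 × 380.1 × 4 / 1000 = 881.1 kN.
Design strength φR_n = 0.75 × 881.1 = 661 kN.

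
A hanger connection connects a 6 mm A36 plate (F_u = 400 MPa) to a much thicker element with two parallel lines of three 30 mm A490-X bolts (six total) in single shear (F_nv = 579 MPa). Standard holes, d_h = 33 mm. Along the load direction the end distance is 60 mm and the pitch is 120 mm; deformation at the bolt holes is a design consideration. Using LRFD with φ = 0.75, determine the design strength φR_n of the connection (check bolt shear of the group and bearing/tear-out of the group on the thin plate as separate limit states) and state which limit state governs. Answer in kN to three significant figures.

Bolt shear: A_b = π·30²/4 = 706.9 mm²; R_n = 579 × 706.9 × 6 × 1 / 1000 = 2456 kN → 0.75 × 2456 = 1840 kN.
Bearing (1.2 l_c t F_u ≤ 2.4 d t F_u): upper limit = 2.4·30·6·400 / 1000 = 172.8 kN.
  Edge l_c = 60 − 33/2 = 43.5 → r_n = 125.3 kN; interior l_c = 120 − 33 = 87 → r_n = 172.8 kN.
  R_n,bearing = 2·125.3 + 4·172.8 = 941.8 kN → 0.75 × 941.8 = 706 kN.
Bearing governs: 706 kN.

706 kN (bearing governs)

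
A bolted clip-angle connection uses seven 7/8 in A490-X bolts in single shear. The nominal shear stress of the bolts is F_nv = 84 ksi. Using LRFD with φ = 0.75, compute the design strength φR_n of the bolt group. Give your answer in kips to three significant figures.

265 kips

A_b = π × 0.875² / 4 = 0.6013 in².
R_n = F_nv · A_b · n · n_s = 84 × 0.6013 × 7 × 1 = 353.6 kips.
Design strength φR_n = 0.75 × 353.6 = 265 kips.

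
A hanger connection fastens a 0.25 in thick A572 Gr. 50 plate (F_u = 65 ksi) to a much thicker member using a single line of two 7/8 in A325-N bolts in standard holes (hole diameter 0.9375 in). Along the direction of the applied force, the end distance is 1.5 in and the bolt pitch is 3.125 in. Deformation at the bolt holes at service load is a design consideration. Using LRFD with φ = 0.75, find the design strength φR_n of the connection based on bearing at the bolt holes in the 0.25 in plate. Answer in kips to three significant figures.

Per bolt r_n = 1.2 l_c t F_u ≤ 2.4 d t F_u; upper limit = 2.4 × 0.875 × 0.25 × 65 = 34.12 kips.
Edge bolt: l_c = 1.5 − 0.9375/2 = 1.031 in → 1.2 × 1.031 × 0.25 × 65 = 20.11 → r_n = 20.11 kips.
Interior bolts: l_c = 3.125 − 0.9375 = 2.188 in → 1.2 × 2.188 × 0.25 × 65 = 42.66 → r_n = 34.12 kips.
R_n = 1 × 20.11 + 1 × 34.12 = 54.23 kips.
Design strength φR_n = 0.75 × 54.23 = 40.7 kips.

40.7 kips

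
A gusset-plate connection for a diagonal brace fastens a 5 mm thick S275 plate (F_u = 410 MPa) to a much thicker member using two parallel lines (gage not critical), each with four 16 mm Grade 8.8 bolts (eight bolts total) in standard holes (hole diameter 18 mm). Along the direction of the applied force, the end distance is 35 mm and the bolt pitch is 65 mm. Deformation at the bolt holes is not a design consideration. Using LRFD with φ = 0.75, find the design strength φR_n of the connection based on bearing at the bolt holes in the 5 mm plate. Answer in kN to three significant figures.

Per bolt r_n = 1.5 l_c t F_u ≤ 3.0 d t F_u; upper limit = 3.0 × 16 × 5 × 410 / 1000 = 98.4 kN.
Edge bolt: l_c = 35 − 18/2 = 26 mm → 1.5 × 26 × 5 × 410 / 1000 = 79.95 → r_n = 79.95 kN.
Interior bolts: l_c = 65 − 18 = 47 mm → 1.5 × 47 × 5 × 410 / 1000 = 144.5 → r_n = 98.4 kN.
R_n = 2 × 79.95 + 6 × 98.4 = 750.3 kN.
Design strength φR_n = 0.75 × 750.3 = 563 kN.

563 kN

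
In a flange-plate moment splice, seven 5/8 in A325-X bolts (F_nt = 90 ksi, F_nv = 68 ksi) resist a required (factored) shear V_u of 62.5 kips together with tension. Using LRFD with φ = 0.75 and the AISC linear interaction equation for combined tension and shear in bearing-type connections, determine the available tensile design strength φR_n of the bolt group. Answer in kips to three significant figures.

106 kips

A_b = π·0.625²/4 = 0.3068 in²; f_rv = 62.5 / (7 × 0.3068) = 29.1 ksi.
F'_nt = 1.3 F_nt − (F_nt / φF_nv) f_rv = 1.3·90 − (90/(0.75·68))·29.1 = 65.64 ksi, capped at F_nt → F'_nt = 65.64 ksi.
R_n = F'_nt · A_b · n = 65.64 × 0.3068 × 7 = 141 kips.
Design strength φR_n = 0.75 × 141 = 106 kips.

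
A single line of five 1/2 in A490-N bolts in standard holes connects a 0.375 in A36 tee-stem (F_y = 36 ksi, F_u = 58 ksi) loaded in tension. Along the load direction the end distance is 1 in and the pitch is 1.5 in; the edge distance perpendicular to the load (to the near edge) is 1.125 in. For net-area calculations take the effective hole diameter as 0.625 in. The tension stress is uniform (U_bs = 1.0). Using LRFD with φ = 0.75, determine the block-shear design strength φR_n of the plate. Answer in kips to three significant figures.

Shear plane L_v = 1 + 4·1.5 = 7 in; A_gv = 7 × 0.375 = 2.625 in².
A_nv = (7 − 4.5·0.625) × 0.375 = 1.57 in².
A_nt = (1.125 − 0.5·0.625) × 0.375 = 0.3047 in².
0.6 F_u A_nv = 54.65 kips; 0.6 F_y A_gv = 56.7 kips → shear rupture governs the shear term.
R_n = 54.65 + 1.0 × 58 × 0.3047 = 72.32 kips.
Design strength φR_n = 0.75 × 72.32 = 54.2 kips.

54.2 kips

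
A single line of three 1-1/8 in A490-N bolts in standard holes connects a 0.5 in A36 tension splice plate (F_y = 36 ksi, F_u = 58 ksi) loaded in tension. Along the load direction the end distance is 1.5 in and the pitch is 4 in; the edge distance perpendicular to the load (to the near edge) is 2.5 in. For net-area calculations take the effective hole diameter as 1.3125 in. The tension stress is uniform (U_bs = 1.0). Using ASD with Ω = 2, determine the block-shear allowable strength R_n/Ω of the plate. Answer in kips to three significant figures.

78 kips

Shear plane L_v = 1.5 + 2·4 = 9.5 in; A_gv = 9.5 × 0.5 = 4.75 in².
A_nv = (9.5 − 2.5·1.3125) × 0.5 = 3.109 in².
A_nt = (2.5 − 0.5·1.3125) × 0.5 = 0.9219 in².
0.6 F_u A_nv = 108.2 kips; 0.6 F_y A_gv = 102.6 kips → shear yielding governs the shear term.
R_n = 102.6 + 1.0 × 58 × 0.9219 = 156.1 kips.
Allowable strength R_n/Ω = 156.1 / 2 = 78 kips.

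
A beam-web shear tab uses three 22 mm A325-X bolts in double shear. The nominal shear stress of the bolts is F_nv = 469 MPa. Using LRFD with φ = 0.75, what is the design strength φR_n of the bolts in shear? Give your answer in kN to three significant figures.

802 kN

A_b = π × 22² / 4 = 380.1 mm².
R_n = F_nv · A_b · n · n_s = 469 × 380.1 × 3 × 2 / 1000 = 1070 kN.
Design strength φR_n = 0.75 × 1070 = 802 kN.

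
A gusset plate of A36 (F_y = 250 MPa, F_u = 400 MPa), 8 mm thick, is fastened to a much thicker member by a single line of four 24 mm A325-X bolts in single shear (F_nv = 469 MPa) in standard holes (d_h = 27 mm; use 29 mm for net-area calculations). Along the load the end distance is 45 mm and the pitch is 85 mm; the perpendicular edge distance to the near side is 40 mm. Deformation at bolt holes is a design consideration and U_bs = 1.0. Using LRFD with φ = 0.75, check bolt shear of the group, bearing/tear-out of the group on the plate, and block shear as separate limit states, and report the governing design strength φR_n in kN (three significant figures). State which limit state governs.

331 kN (block shear governs)

Bolt shear: A_b = π·24²/4 = 452.4 mm²; R_n = 469 × 452.4 × 4 × 1 / 1000 = 848.7 kN → 0.75 × 848.7 = 637 kN.
Bearing: edge l_c = 31.5, r_n = 121 kN; interior l_c = 58, r_n = 184.3 kN; R_n = 121 + 3·184.3 = 673.9 kN → 505 kN.
Block shear: A_gv = 2400, A_nv = 1588, A_nt = 204 mm²; R_n = min(0.6F_uA_nv, 0.6F_yA_gv) + U_bs·F_u·A_nt = 441.6 kN → 331 kN.
Block shear governs: 331 kN.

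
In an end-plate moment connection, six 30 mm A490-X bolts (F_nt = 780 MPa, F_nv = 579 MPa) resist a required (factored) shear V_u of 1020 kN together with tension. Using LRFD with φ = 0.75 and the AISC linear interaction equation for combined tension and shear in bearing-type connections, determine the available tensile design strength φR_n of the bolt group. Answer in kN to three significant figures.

A_b = π·30²/4 = 706.9 mm²; f_rv = 1020 × 1000 / (6 × 706.9) = 240.5 MPa.
F'_nt = 1.3 F_nt − (F_nt / φF_nv) f_rv = 1.3·780 − (780/(0.75·579))·240.5 = 582 MPa, capped at F_nt → F'_nt = 582 MPa.
R_n = F'_nt · A_b · n = 582 × 706.9 × 6 / 1000 = 2468 kN.
Design strength φR_n = 0.75 × 2468 = 1850 kN.

1850 kN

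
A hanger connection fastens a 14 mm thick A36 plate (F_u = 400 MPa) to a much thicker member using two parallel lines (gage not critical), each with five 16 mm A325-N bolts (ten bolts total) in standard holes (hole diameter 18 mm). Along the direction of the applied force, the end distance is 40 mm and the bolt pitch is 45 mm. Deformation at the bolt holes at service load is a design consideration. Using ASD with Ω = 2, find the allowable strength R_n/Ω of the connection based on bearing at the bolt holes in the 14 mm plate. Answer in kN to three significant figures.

Per bolt r_n = 1.2 l_c t F_u ≤ 2.4 d t F_u; upper limit = 2.4 × 16 × 14 × 400 / 1000 = 215 kN.
Edge bolt: l_c = 40 − 18/2 = 31 mm → 1.2 × 31 × 14 × 400 / 1000 = 208.3 → r_n = 208.3 kN.
Interior bolts: l_c = 45 − 18 = 27 mm → 1.2 × 27 × 14 × 400 / 1000 = 181.4 → r_n = 181.4 kN.
R_n = 2 × 208.3 + 8 × 181.4 = 1868 kN.
Allowable strength R_n/Ω = 1868 / 2 = 934 kN.

934 kN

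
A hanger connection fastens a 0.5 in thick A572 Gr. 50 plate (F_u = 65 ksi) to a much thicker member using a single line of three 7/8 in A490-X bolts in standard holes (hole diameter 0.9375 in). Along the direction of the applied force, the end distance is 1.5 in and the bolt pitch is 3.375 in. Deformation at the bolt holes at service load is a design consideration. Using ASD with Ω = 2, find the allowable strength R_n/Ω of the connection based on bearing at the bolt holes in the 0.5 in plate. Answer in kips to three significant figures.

Per bolt r_n = 1.2 l_c t F_u ≤ 2.4 d t F_u; upper limit = 2.4 × 0.875 × 0.5 × 65 = 68.25 kips.
Edge bolt: l_c = 1.5 − 0.9375/2 = 1.031 in → 1.2 × 1.031 × 0.5 × 65 = 40.22 → r_n = 40.22 kips.
Interior bolts: l_c = 3.375 − 0.9375 = 2.438 in → 1.2 × 2.438 × 0.5 × 65 = 95.06 → r_n = 68.25 kips.
R_n = 1 × 40.22 + 2 × 68.25 = 176.7 kips.
Allowable strength R_n/Ω = 176.7 / 2 = 88.4 kips.

88.4 kips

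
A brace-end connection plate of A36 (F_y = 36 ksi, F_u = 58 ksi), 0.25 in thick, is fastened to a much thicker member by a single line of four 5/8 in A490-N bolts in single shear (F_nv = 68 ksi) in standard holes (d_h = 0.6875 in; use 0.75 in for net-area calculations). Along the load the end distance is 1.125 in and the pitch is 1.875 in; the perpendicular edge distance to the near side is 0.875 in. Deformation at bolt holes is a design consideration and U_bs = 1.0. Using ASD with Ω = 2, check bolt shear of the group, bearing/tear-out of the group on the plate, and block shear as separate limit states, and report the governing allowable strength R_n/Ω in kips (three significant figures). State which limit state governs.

21.6 kips (block shear governs)

Bolt shear: A_b = π·0.625²/4 = 0.3068 in²; R_n = 68 × 0.3068 × 4 × 1 = 83.45 kips → 83.45 / 2 = 41.7 kips.
Bearing: edge l_c = 0.7812, r_n = 13.59 kips; interior l_c = 1.188, r_n = 20.66 kips; R_n = 13.59 + 3·20.66 = 75.58 kips → 37.8 kips.
Block shear: A_gv = 1.688, A_nv = 1.031, A_nt = 0.125 in²; R_n = min(0.6F_uA_nv, 0.6F_yA_gv) + U_bs·F_u·A_nt = 43.14 kips → 21.6 kips.
Block shear governs: 21.6 kips.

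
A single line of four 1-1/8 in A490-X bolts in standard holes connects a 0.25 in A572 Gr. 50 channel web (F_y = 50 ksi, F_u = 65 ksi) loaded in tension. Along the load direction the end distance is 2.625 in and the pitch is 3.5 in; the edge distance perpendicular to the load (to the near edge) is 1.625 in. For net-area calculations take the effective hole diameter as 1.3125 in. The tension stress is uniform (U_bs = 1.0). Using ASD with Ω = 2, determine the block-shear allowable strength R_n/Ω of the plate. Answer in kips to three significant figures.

Shear plane L_v = 2.625 + 3·3.5 = 13.12 in; A_gv = 13.12 × 0.25 = 3.281 in².
A_nv = (13.12 − 3.5·1.3125) × 0.25 = 2.133 in².
A_nt = (1.625 − 0.5·1.3125) × 0.25 = 0.2422 in².
0.6 F_u A_nv = 83.18 kips; 0.6 F_y A_gv = 98.44 kips → shear rupture governs the shear term.
R_n = 83.18 + 1.0 × 65 × 0.2422 = 98.92 kips.
Allowable strength R_n/Ω = 98.92 / 2 = 49.5 kips.

49.5 kips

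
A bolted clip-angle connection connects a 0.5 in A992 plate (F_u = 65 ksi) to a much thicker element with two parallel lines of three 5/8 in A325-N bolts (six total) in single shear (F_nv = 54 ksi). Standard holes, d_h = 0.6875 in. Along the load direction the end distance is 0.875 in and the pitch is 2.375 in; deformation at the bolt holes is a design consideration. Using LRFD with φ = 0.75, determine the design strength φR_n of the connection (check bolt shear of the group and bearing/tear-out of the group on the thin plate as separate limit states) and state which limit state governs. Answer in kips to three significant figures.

74.6 kips (bolt shear governs)

Bolt shear: A_b = π·0.625²/4 = 0.3068 in²; R_n = 54 × 0.3068 × 6 × 1 = 99.4 kips → 0.75 × 99.4 = 74.6 kips.
Bearing (1.2 l_c t F_u ≤ 2.4 d t F_u): upper limit = 2.4·0.625·0.5·65 = 48.75 kips.
  Edge l_c = 0.875 − 0.6875/2 = 0.5312 → r_n = 20.72 kips; interior l_c = 2.375 − 0.6875 = 1.688 → r_n = 48.75 kips.
  R_n,bearing = 2·20.72 + 4·48.75 = 236.4 kips → 0.75 × 236.4 = 177 kips.
Bolt shear governs: 74.6 kips.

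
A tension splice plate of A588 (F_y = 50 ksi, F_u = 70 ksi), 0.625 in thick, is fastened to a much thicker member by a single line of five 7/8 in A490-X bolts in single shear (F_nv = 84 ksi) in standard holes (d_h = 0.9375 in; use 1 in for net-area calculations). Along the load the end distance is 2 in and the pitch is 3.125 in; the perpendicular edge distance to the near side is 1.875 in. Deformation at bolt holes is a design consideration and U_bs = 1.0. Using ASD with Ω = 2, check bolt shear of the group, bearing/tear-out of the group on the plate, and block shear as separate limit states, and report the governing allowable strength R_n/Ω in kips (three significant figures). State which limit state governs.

Bolt shear: A_b = π·0.875²/4 = 0.6013 in²; R_n = 84 × 0.6013 × 5 × 1 = 252.6 kips → 252.6 / 2 = 126 kips.
Bearing: edge l_c = 1.531, r_n = 80.39 kips; interior l_c = 2.188, r_n = 91.88 kips; R_n = 80.39 + 4·91.88 = 447.9 kips → 224 kips.
Block shear: A_gv = 9.062, A_nv = 6.25, A_nt = 0.8594 in²; R_n = min(0.6F_uA_nv, 0.6F_yA_gv) + U_bs·F_u·A_nt = 322.7 kips → 161 kips.
Bolt shear governs: 126 kips.

126 kips (bolt shear governs)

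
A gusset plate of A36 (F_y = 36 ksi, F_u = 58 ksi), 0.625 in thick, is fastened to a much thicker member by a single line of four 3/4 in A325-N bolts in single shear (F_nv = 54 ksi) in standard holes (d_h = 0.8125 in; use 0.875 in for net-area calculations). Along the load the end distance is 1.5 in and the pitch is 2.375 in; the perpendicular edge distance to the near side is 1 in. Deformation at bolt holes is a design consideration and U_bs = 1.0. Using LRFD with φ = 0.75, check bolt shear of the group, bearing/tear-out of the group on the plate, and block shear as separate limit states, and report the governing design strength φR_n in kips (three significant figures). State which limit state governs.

71.6 kips (bolt shear governs)

Bolt shear: A_b = π·0.75²/4 = 0.4418 in²; R_n = 54 × 0.4418 × 4 × 1 = 95.43 kips → 0.75 × 95.43 = 71.6 kips.
Bearing: edge l_c = 1.094, r_n = 47.58 kips; interior l_c = 1.562, r_n = 65.25 kips; R_n = 47.58 + 3·65.25 = 243.3 kips → 182 kips.
Block shear: A_gv = 5.391, A_nv = 3.477, A_nt = 0.3516 in²; R_n = min(0.6F_uA_nv, 0.6F_yA_gv) + U_bs·F_u·A_nt = 136.8 kips → 103 kips.
Bolt shear governs: 71.6 kips.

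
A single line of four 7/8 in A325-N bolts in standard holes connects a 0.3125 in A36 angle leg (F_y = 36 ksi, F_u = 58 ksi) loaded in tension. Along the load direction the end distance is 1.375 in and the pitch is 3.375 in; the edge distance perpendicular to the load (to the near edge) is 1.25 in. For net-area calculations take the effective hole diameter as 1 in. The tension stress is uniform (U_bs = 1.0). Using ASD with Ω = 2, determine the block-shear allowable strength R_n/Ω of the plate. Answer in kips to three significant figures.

Shear plane L_v = 1.375 + 3·3.375 = 11.5 in; A_gv = 11.5 × 0.3125 = 3.594 in².
A_nv = (11.5 − 3.5·1) × 0.3125 = 2.5 in².
A_nt = (1.25 − 0.5·1) × 0.3125 = 0.2344 in².
0.6 F_u A_nv = 87 kips; 0.6 F_y A_gv = 77.62 kips → shear yielding governs the shear term.
R_n = 77.62 + 1.0 × 58 × 0.2344 = 91.22 kips.
Allowable strength R_n/Ω = 91.22 / 2 = 45.6 kips.

45.6 kips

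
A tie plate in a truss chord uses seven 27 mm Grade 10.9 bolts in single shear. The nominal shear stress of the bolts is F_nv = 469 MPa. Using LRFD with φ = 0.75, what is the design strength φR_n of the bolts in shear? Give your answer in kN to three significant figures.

A_b = π × 27² / 4 = 572.6 mm².
R_n = F_nv · A_b · n · n_s = 469 × 572.6 × 7 × 1 / 1000 = 1880 kN.
Design strength φR_n = 0.75 × 1880 = 1410 kN.

1410 kN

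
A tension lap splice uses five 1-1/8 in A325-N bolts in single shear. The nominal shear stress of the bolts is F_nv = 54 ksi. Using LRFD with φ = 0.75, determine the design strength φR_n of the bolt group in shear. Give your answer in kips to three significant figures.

A_b = π × 1.125² / 4 = 0.994 in².
R_n = F_nv · A_b · n · n_s = 54 × 0.994 × 5 × 1 = 268.4 kips.
Design strength φR_n = 0.75 × 268.4 = 201 kips.

201 kips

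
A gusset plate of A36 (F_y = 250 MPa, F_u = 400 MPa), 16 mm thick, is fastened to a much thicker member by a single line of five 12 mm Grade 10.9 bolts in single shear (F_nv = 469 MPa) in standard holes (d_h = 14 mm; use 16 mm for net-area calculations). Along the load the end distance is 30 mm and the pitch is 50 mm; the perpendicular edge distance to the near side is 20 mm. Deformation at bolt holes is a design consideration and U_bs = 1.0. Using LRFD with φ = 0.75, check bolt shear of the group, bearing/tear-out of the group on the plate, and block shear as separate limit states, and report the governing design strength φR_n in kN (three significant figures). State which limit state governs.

Bolt shear: A_b = π·12²/4 = 113.1 mm²; R_n = 469 × 113.1 × 5 × 1 / 1000 = 265.2 kN → 0.75 × 265.2 = 199 kN.
Bearing: edge l_c = 23, r_n = 176.6 kN; interior l_c = 36, r_n = 184.3 kN; R_n = 176.6 + 4·184.3 = 913.9 kN → 685 kN.
Block shear: A_gv = 3680, A_nv = 2528, A_nt = 192 mm²; R_n = min(0.6F_uA_nv, 0.6F_yA_gv) + U_bs·F_u·A_nt = 628.8 kN → 472 kN.
Bolt shear governs: 199 kN.

199 kN (bolt shear governs)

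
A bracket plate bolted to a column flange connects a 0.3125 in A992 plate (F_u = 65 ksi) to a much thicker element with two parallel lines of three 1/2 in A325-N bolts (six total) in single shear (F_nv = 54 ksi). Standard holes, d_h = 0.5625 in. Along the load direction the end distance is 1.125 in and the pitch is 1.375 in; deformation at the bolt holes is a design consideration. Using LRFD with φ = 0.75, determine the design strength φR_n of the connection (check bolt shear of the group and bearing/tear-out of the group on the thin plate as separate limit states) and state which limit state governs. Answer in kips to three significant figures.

47.7 kips (bolt shear governs)

Bolt shear: A_b = π·0.5²/4 = 0.1963 in²; R_n = 54 × 0.1963 × 6 × 1 = 63.62 kips → 0.75 × 63.62 = 47.7 kips.
Bearing (1.2 l_c t F_u ≤ 2.4 d t F_u): upper limit = 2.4·0.5·0.3125·65 = 24.38 kips.
  Edge l_c = 1.125 − 0.5625/2 = 0.8438 → r_n = 20.57 kips; interior l_c = 1.375 − 0.5625 = 0.8125 → r_n = 19.8 kips.
  R_n,bearing = 2·20.57 + 4·19.8 = 120.4 kips → 0.75 × 120.4 = 90.3 kips.
Bolt shear governs: 47.7 kips.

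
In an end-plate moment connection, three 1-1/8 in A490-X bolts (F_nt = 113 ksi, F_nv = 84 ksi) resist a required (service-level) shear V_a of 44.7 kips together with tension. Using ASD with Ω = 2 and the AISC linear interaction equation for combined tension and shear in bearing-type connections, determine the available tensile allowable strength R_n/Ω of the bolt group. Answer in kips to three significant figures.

159 kips

A_b = π·1.125²/4 = 0.994 in²; f_rv = 44.7 / (3 × 0.994) = 14.99 ksi.
F'_nt = 1.3 F_nt − (Ω F_nt / F_nv) f_rv = 1.3·113 − (2·113/84)·14.99 = 106.6 ksi, capped at F_nt → F'_nt = 106.6 ksi.
R_n = F'_nt · A_b · n = 106.6 × 0.994 × 3 = 317.8 kips.
Allowable strength R_n/Ω = 317.8 / 2 = 159 kips.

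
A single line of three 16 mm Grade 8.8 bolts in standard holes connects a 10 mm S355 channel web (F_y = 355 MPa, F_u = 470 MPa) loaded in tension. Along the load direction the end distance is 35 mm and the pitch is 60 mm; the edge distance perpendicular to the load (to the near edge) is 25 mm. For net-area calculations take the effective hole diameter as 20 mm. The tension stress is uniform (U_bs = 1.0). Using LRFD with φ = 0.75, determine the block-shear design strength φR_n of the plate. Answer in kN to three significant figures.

Shear plane L_v = 35 + 2·60 = 155 mm; A_gv = 155 × 10 = 1550 mm².
A_nv = (155 − 2.5·20) × 10 = 1050 mm².
A_nt = (25 − 0.5·20) × 10 = 150 mm².
0.6 F_u A_nv = 296.1 kN; 0.6 F_y A_gv = 330.2 kN → shear rupture governs the shear term.
R_n = 296.1 + 1.0 × 470 × 150 / 1000 = 366.6 kN.
Design strength φR_n = 0.75 × 366.6 = 275 kN.

275 kN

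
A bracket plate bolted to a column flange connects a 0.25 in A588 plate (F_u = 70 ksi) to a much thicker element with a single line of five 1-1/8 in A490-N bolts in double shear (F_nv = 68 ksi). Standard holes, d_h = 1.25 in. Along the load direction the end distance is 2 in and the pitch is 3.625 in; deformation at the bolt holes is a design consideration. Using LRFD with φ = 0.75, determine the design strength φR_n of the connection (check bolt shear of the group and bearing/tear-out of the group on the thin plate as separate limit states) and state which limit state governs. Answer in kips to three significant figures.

163 kips (bearing governs)

Bolt shear: A_b = π·1.125²/4 = 0.994 in²; R_n = 68 × 0.994 × 5 × 2 = 675.9 kips → 0.75 × 675.9 = 507 kips.
Bearing (1.2 l_c t F_u ≤ 2.4 d t F_u): upper limit = 2.4·1.125·0.25·70 = 47.25 kips.
  Edge l_c = 2 − 1.25/2 = 1.375 → r_n = 28.88 kips; interior l_c = 3.625 − 1.25 = 2.375 → r_n = 47.25 kips.
  R_n,bearing = 1·28.88 + 4·47.25 = 217.9 kips → 0.75 × 217.9 = 163 kips.
Bearing governs: 163 kips.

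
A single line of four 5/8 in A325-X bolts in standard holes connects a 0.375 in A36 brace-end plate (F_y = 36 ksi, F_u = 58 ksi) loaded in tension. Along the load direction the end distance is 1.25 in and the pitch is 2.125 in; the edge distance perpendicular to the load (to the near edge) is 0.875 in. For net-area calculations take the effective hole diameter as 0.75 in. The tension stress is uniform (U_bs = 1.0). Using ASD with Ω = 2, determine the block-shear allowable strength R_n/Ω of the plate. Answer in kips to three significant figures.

Shear plane L_v = 1.25 + 3·2.125 = 7.625 in; A_gv = 7.625 × 0.375 = 2.859 in².
A_nv = (7.625 − 3.5·0.75) × 0.375 = 1.875 in².
A_nt = (0.875 − 0.5·0.75) × 0.375 = 0.1875 in².
0.6 F_u A_nv = 65.25 kips; 0.6 F_y A_gv = 61.76 kips → shear yielding governs the shear term.
R_n = 61.76 + 1.0 × 58 × 0.1875 = 72.64 kips.
Allowable strength R_n/Ω = 72.64 / 2 = 36.3 kips.

36.3 kips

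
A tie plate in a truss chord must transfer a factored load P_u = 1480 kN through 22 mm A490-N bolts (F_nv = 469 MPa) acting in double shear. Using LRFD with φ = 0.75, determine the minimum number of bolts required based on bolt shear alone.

6 bolts

A_b = π·22²/4 = 380.1 mm².
Per-bolt design strength φR_n = 0.75 × 469 × 380.1 × 2 / 1000 = 267.4 kN.
n ≥ 1480 / 267.4 = 5.534 → use 6 bolts.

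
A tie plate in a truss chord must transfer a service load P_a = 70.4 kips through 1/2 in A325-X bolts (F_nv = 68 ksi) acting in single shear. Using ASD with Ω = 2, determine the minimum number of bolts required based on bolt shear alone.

A_b = π·0.5²/4 = 0.1963 in².
Per-bolt allowable strength R_n/Ω = 68 × 0.1963 × 1 / 2 = 6.676 kips.
n ≥ 70.4 / 6.676 = 10.55 → use 11 bolts.

11 bolts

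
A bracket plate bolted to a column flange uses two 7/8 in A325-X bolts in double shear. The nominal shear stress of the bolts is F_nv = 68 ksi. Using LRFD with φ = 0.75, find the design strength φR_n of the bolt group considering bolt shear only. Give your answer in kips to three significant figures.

123 kips

A_b = π × 0.875² / 4 = 0.6013 in².
R_n = F_nv · A_b · n · n_s = 68 × 0.6013 × 2 × 2 = 163.6 kips.
Design strength φR_n = 0.75 × 163.6 = 123 kips.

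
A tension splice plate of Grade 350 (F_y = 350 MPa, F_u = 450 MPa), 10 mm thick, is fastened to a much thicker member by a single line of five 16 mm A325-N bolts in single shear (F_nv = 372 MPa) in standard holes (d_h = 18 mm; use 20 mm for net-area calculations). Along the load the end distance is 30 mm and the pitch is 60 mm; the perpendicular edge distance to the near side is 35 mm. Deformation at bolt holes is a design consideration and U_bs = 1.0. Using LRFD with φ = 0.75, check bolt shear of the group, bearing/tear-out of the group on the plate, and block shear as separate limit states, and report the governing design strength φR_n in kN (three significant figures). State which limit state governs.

Bolt shear: A_b = π·16²/4 = 201.1 mm²; R_n = 372 × 201.1 × 5 × 1 / 1000 = 374 kN → 0.75 × 374 = 280 kN.
Bearing: edge l_c = 21, r_n = 113.4 kN; interior l_c = 42, r_n = 172.8 kN; R_n = 113.4 + 4·172.8 = 804.6 kN → 603 kN.
Block shear: A_gv = 2700, A_nv = 1800, A_nt = 250 mm²; R_n = min(0.6F_uA_nv, 0.6F_yA_gv) + U_bs·F_u·A_nt = 598.5 kN → 449 kN.
Bolt shear governs: 280 kN.

280 kN (bolt shear governs)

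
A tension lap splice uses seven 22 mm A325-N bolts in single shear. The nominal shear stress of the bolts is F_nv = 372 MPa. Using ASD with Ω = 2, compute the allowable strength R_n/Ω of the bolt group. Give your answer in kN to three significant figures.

495 kN

A_b = π × 22² / 4 = 380.1 mm².
R_n = F_nv · A_b · n · n_s = 372 × 380.1 × 7 × 1 / 1000 = 989.9 kN.
Allowable strength R_n/Ω = 989.9 / 2 = 495 kN.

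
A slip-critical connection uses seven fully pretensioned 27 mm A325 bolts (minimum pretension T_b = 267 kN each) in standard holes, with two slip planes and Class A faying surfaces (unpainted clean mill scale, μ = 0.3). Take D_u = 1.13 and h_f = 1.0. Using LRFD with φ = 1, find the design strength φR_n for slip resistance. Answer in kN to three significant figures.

1270 kN

R_n = μ · D_u · h_f · T_b · n_s · n_b = 0.3 × 1.13 × 1.0 × 267 × 2 × 7 = 1267 kN.
Design strength φR_n = 1 × 1267 = 1270 kN.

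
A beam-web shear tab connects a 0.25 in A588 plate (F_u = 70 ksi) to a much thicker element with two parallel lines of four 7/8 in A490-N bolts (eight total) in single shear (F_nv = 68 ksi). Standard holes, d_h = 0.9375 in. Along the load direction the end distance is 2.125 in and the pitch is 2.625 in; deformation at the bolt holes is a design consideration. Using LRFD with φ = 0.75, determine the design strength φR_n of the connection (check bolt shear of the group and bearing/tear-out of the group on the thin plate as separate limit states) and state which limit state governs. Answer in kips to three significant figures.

212 kips (bearing governs)

Bolt shear: A_b = π·0.875²/4 = 0.6013 in²; R_n = 68 × 0.6013 × 8 × 1 = 327.1 kips → 0.75 × 327.1 = 245 kips.
Bearing (1.2 l_c t F_u ≤ 2.4 d t F_u): upper limit = 2.4·0.875·0.25·70 = 36.75 kips.
  Edge l_c = 2.125 − 0.9375/2 = 1.656 → r_n = 34.78 kips; interior l_c = 2.625 − 0.9375 = 1.688 → r_n = 35.44 kips.
  R_n,bearing = 2·34.78 + 6·35.44 = 282.2 kips → 0.75 × 282.2 = 212 kips.
Bearing governs: 212 kips.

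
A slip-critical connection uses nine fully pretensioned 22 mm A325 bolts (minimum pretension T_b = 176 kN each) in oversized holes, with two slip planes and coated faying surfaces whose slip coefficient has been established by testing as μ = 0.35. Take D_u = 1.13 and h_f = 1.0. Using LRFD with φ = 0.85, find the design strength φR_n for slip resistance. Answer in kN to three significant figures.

R_n = μ · D_u · h_f · T_b · n_s · n_b = 0.35 × 1.13 × 1.0 × 176 × 2 × 9 = 1253 kN.
Design strength φR_n = 0.85 × 1253 = 1070 kN.

1070 kN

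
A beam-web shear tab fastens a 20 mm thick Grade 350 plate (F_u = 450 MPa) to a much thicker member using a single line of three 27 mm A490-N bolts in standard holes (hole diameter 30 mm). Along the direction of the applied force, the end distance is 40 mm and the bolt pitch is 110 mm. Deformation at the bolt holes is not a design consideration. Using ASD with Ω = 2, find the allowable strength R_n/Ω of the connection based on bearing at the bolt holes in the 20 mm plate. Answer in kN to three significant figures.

Per bolt r_n = 1.5 l_c t F_u ≤ 3.0 d t F_u; upper limit = 3.0 × 27 × 20 × 450 / 1000 = 729 kN.
Edge bolt: l_c = 40 − 30/2 = 25 mm → 1.5 × 25 × 20 × 450 / 1000 = 337.5 → r_n = 337.5 kN.
Interior bolts: l_c = 110 − 30 = 80 mm → 1.5 × 80 × 20 × 450 / 1000 = 1080 → r_n = 729 kN.
R_n = 1 × 337.5 + 2 × 729 = 1796 kN.
Allowable strength R_n/Ω = 1796 / 2 = 898 kN.

898 kN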